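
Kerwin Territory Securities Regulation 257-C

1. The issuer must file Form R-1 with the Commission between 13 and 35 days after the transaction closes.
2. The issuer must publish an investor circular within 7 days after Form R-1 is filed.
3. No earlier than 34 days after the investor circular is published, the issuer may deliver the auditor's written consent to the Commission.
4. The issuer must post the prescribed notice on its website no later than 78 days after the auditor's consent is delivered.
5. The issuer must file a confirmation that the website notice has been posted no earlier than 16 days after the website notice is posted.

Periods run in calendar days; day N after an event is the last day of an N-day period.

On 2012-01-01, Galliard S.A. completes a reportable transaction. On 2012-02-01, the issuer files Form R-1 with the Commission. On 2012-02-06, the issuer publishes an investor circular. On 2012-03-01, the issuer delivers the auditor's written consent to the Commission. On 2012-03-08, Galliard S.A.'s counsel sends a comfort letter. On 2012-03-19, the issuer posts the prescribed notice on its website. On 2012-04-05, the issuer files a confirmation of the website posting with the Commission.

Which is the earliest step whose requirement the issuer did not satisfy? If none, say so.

Step 3

Step 1: the window is 13–35 days after 2012-01-01 (when the transaction closes), so 2012-01-14 through 2012-02-05; done 2012-02-01, which is between those dates.
Step 2: 7 days after 2012-02-01 (when Form R-1 is filed) is 2012-02-08; completed 2012-02-06, before the deadline.
Step 3: the earliest permitted date is 34 days after 2012-02-06 (when the investor circular is published), i.e. 2012-03-11; 2012-03-01 is 10 days before the earliest permitted date.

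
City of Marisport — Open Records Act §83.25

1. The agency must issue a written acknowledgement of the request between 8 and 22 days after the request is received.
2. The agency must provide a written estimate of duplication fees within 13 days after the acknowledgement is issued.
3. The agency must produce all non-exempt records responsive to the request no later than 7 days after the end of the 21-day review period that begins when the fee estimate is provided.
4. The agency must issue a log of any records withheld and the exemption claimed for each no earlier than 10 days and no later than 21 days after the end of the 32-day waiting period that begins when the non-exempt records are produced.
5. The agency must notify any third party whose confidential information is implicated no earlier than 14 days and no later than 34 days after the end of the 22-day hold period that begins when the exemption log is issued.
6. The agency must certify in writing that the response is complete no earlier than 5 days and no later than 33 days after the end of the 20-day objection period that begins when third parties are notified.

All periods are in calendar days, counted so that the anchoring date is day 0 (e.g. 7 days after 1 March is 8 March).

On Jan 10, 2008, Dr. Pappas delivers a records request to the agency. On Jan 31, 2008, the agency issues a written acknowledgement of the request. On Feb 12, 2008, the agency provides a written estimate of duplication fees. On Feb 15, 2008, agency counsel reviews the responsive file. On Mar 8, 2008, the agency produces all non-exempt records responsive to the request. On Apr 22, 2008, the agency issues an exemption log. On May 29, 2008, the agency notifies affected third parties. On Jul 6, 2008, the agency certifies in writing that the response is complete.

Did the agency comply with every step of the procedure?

(1) the permitted window runs from Jan 10, 2008 + 8 = Jan 18, 2008 to Jan 10, 2008 + 22 = Feb 1, 2008; done Jan 31, 2008, which is between those dates.
(2) due by Jan 31, 2008 + 13 days = Feb 13, 2008; completed Feb 12, 2008, before the deadline.
(3) due by Mar 4, 2008 + 7 days = Mar 11, 2008; Mar 8, 2008 is within that limit.
(4) the permitted window runs from Apr 9, 2008 + 10 = Apr 19, 2008 to Apr 9, 2008 + 21 = Apr 30, 2008; Apr 22, 2008 falls inside that range.
(5) the permitted window runs from May 14, 2008 + 14 = May 28, 2008 to May 14, 2008 + 34 = Jun 17, 2008; May 29, 2008 falls inside that range.
(6) the permitted window runs from Jun 18, 2008 + 5 = Jun 23, 2008 to Jun 18, 2008 + 33 = Jul 21, 2008; done Jul 6, 2008, which is between those dates.

Yes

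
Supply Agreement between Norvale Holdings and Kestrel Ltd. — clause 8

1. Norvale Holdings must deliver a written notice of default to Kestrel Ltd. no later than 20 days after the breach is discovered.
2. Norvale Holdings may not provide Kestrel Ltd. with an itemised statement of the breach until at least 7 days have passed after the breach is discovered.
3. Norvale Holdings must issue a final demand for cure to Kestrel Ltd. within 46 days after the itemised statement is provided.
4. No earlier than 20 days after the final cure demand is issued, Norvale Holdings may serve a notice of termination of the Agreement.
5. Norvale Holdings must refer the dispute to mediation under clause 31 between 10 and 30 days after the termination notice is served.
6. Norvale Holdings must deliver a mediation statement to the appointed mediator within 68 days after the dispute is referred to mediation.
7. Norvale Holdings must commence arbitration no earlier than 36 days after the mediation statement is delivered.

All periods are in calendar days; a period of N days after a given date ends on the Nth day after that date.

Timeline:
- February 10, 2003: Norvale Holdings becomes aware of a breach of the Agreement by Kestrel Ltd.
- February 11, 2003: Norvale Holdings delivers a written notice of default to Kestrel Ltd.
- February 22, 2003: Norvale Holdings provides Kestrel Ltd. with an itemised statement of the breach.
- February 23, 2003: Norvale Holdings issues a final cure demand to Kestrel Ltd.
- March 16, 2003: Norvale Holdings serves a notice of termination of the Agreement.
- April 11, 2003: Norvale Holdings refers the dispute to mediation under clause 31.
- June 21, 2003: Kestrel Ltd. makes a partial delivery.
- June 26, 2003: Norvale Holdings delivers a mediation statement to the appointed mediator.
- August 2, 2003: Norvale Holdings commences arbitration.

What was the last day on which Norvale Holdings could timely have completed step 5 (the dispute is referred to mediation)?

Step 5 runs from March 16, 2003, when the termination notice is served. The window is 10–30 days after March 16, 2003; it closes on April 15, 2003.

April 15, 2003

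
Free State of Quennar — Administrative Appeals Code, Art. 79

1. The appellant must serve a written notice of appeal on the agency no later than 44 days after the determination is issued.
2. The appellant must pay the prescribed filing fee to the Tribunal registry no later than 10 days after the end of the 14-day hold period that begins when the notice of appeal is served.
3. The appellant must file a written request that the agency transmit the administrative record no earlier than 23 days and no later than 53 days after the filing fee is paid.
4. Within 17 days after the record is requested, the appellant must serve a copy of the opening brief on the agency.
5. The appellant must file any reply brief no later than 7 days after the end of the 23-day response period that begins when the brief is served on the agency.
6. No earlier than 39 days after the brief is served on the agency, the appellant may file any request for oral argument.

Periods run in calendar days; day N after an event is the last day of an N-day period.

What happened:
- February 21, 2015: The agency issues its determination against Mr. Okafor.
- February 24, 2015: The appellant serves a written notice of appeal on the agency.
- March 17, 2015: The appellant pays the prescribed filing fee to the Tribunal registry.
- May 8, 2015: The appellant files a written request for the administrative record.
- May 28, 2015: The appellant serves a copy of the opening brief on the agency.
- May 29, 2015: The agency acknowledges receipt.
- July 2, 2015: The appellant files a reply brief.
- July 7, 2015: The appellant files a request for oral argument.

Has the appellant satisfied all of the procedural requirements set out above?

No

Step 1 — counting 44 days from February 21, 2015 (when the determination is issued) gives a deadline of April 6, 2015; completed February 24, 2015, before the deadline.
Step 2 — counting 10 days from March 10, 2015 (end of the 14-day hold period, which began when the notice of appeal is served on February 24, 2015) gives a deadline of March 20, 2015; completed March 17, 2015, before the deadline.
Step 3 — 23 and 53 days from March 17, 2015 (when the filing fee is paid) are April 9, 2015 and May 9, 2015 respectively; May 8, 2015 falls inside that range.
Step 4 — counting 17 days from May 8, 2015 (when the record is requested) gives a deadline of May 25, 2015; not done until May 28, 2015, 3 days after the deadline.
No need to go further; step 4 was not satisfied.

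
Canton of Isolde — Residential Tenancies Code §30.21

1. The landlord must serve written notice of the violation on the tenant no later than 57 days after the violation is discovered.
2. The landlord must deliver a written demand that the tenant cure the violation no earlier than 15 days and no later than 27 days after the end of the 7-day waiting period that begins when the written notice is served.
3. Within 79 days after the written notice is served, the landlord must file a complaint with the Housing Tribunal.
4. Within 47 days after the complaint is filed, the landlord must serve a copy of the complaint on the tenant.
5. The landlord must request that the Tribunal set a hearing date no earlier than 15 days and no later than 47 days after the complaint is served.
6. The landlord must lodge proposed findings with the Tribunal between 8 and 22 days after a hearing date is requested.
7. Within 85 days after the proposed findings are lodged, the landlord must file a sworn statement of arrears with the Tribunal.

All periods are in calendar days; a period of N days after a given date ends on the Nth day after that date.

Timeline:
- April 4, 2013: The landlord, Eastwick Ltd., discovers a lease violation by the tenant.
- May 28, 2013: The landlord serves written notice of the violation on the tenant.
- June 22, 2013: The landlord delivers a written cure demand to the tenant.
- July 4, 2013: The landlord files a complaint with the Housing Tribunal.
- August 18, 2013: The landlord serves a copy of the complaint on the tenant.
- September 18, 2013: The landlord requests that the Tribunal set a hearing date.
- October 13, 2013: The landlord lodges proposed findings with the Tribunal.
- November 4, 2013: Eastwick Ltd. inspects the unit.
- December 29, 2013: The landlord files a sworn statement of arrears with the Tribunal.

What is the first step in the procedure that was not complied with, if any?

Step 6

Step 1: 57 days after April 4, 2013 (when the violation is discovered) is May 31, 2013; completed May 28, 2013, before the deadline.
Step 2: the window is 15–27 days after June 4, 2013 (end of the 7-day waiting period, which began when the written notice is served on May 28, 2013), so June 19, 2013 through July 1, 2013; June 22, 2013 falls inside that range.
Step 3: 79 days after May 28, 2013 (when the written notice is served) is August 15, 2013; July 4, 2013 is within that limit.
Step 4: 47 days after July 4, 2013 (when the complaint is filed) is August 20, 2013; August 18, 2013 is within that limit.
Step 5: the window is 15–47 days after August 18, 2013 (when the complaint is served), so September 2, 2013 through October 4, 2013; September 18, 2013 falls inside that range.
Step 6: the window is 8–22 days after September 18, 2013 (when a hearing date is requested), so September 26, 2013 through October 10, 2013; October 13, 2013 is 3 days past the end of the window.
The procedure was therefore not followed at step 6.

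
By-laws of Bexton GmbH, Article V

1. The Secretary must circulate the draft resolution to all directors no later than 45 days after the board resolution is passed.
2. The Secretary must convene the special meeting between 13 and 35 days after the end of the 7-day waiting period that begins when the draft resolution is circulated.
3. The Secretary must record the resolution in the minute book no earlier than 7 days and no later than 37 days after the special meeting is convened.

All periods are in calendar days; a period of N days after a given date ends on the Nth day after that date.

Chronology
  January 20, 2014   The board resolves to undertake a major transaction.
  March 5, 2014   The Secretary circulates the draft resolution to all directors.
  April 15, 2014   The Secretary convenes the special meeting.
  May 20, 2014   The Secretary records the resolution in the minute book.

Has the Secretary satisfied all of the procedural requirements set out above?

Yes

(1) due by January 20, 2014 + 45 days = March 6, 2014; done March 5, 2014 — timely.
(2) the permitted window runs from March 12, 2014 + 13 = March 25, 2014 to March 12, 2014 + 35 = April 16, 2014; April 15, 2014 falls inside that range.
(3) the permitted window runs from April 15, 2014 + 7 = April 22, 2014 to April 15, 2014 + 37 = May 22, 2014; May 20, 2014 falls inside that range.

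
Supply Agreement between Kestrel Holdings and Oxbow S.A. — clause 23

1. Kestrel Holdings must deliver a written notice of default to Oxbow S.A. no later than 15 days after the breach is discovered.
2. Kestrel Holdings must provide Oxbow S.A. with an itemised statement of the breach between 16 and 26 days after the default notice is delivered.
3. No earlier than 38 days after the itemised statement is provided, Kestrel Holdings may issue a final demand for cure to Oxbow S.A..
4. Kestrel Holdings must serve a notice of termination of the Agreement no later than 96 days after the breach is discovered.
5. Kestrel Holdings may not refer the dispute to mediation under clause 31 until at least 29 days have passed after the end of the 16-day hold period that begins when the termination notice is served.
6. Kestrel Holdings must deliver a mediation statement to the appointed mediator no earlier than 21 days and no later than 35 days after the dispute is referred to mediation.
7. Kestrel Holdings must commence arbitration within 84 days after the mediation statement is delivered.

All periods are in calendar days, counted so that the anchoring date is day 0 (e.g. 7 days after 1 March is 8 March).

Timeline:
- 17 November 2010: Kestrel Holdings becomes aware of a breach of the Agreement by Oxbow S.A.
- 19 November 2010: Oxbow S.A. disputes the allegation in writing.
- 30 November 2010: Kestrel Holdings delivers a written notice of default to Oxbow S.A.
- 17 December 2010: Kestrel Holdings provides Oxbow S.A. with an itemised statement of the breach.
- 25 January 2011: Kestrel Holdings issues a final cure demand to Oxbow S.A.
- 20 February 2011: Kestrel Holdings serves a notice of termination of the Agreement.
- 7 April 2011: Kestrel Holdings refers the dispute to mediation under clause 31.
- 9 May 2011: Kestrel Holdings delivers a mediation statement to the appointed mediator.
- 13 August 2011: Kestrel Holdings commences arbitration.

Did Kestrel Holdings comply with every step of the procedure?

No

Step 1 — counting 15 days from 17 November 2010 (when the breach is discovered) gives a deadline of 2 December 2010; 30 November 2010 is within that limit.
Step 2 — 16 and 26 days from 30 November 2010 (when the default notice is delivered) are 16 December 2010 and 26 December 2010 respectively; done 17 December 2010 — within the window.
Step 3 — must wait 38 days from 17 December 2010 (when the itemised statement is provided), so not before 24 January 2011; done 25 January 2011, after the minimum wait.
Step 4 — counting 96 days from 17 November 2010 (when the breach is discovered) gives a deadline of 21 February 2011; completed 20 February 2011, before the deadline.
Step 5 — must wait 29 days from 8 March 2011 (end of the 16-day hold period, which began when the termination notice is served on 20 February 2011), so not before 6 April 2011; done 7 April 2011 — permitted.
Step 6 — 21 and 35 days from 7 April 2011 (when the dispute is referred to mediation) are 28 April 2011 and 12 May 2011 respectively; done 9 May 2011 — within the window.
Step 7 — counting 84 days from 9 May 2011 (when the mediation statement is delivered) gives a deadline of 1 August 2011; 13 August 2011 misses that deadline by 12 days.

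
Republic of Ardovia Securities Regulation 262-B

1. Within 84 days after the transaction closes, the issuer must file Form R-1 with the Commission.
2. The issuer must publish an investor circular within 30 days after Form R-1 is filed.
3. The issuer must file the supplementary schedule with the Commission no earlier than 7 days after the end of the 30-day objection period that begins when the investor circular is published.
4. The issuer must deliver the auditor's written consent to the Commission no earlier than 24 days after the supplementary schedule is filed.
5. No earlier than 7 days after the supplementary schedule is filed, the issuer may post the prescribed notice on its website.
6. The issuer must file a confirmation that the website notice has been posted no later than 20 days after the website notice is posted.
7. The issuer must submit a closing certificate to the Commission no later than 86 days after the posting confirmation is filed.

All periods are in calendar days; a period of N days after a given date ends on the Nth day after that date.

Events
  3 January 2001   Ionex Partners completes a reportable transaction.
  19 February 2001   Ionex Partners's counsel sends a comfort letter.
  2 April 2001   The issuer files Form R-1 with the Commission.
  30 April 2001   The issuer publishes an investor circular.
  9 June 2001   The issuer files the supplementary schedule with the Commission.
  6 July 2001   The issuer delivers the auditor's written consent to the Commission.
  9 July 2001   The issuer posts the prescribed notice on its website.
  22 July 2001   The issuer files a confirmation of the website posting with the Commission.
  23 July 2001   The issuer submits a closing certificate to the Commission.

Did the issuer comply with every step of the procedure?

Step 1: 84 days after 3 January 2001 (when the transaction closes) is 28 March 2001; 2 April 2001 misses that deadline by 5 days.
That is the first point of non-compliance.

No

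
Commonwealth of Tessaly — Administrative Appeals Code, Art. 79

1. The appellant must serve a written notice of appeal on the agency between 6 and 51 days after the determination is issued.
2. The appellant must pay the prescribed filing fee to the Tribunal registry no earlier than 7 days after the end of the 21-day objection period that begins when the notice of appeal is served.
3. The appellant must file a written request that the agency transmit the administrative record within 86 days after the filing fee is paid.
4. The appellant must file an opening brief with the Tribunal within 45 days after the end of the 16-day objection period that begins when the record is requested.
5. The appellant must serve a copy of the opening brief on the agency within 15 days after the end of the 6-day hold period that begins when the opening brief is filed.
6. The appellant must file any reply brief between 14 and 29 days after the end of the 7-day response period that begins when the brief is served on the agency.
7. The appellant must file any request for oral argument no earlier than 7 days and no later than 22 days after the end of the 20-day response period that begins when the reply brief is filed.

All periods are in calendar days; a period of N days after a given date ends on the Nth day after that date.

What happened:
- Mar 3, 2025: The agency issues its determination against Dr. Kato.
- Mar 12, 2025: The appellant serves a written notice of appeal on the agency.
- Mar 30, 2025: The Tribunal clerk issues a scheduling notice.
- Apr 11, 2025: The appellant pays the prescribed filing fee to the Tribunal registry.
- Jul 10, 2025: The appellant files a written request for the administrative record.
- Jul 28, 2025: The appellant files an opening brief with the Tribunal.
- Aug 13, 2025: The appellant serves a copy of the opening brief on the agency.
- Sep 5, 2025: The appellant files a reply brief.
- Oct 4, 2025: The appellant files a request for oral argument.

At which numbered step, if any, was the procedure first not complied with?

Step 1: the window is 6–51 days after Mar 3, 2025 (when the determination is issued), so Mar 9, 2025 through Apr 23, 2025; Mar 12, 2025 falls inside that range.
Step 2: the earliest permitted date is 7 days after Apr 2, 2025 (end of the 21-day objection period, which began when the notice of appeal is served on Mar 12, 2025), i.e. Apr 9, 2025; Apr 11, 2025 is on or after that date.
Step 3: 86 days after Apr 11, 2025 (when the filing fee is paid) is Jul 6, 2025; not done until Jul 10, 2025, 4 days after the deadline.

Step 3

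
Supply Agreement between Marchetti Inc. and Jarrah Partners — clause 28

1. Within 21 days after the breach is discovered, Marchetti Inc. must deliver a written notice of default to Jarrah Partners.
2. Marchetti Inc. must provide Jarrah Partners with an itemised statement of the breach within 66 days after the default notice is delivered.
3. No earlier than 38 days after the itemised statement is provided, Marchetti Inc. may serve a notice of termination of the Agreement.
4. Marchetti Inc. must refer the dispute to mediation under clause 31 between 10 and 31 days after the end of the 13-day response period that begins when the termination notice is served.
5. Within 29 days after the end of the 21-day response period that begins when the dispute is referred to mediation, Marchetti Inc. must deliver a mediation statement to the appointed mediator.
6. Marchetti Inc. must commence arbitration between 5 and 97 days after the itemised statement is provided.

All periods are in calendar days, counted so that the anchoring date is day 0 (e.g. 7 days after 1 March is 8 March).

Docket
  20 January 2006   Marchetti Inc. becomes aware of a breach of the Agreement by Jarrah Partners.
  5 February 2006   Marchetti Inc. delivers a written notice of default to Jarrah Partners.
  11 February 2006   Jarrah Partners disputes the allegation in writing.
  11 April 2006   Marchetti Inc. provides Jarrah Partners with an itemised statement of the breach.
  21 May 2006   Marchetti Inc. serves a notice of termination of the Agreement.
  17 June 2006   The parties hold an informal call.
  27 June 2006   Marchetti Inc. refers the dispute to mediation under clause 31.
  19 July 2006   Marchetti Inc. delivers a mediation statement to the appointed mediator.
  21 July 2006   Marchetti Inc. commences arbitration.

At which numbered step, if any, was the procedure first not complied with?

Step 1: 21 days after 20 January 2006 (when the breach is discovered) is 10 February 2006; 5 February 2006 is within that limit.
Step 2: 66 days after 5 February 2006 (when the default notice is delivered) is 12 April 2006; 11 April 2006 is within that limit.
Step 3: the earliest permitted date is 38 days after 11 April 2006 (when the itemised statement is provided), i.e. 19 May 2006; done 21 May 2006, after the minimum wait.
Step 4: the window is 10–31 days after 3 June 2006 (end of the 13-day response period, which began when the termination notice is served on 21 May 2006), so 13 June 2006 through 4 July 2006; done 27 June 2006, which is between those dates.
Step 5: 29 days after 18 July 2006 (end of the 21-day response period, which began when the dispute is referred to mediation on 27 June 2006) is 16 August 2006; 19 July 2006 is within that limit.
Step 6: the window is 5–97 days after 11 April 2006 (when the itemised statement is provided), so 16 April 2006 through 17 July 2006; 21 July 2006 is 4 days past the end of the window.
The procedure was therefore not followed at step 6.

Step 6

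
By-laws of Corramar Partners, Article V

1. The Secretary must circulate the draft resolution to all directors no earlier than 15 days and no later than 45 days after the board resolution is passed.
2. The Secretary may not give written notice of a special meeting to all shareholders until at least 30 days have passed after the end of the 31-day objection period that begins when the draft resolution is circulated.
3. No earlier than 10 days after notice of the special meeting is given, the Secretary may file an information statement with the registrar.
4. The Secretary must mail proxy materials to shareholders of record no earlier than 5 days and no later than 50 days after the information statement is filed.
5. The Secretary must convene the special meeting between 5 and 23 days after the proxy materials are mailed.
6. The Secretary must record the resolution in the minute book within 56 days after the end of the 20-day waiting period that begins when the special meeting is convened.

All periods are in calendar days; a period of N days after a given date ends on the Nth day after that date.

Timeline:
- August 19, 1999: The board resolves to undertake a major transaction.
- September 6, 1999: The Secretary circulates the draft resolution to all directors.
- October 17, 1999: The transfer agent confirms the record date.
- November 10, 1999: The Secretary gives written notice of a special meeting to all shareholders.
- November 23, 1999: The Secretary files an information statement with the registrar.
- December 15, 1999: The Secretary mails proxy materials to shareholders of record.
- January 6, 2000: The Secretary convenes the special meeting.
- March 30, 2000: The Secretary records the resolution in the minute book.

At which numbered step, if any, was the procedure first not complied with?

Step 6

Step 1: the window is 15–45 days after August 19, 1999 (when the board resolution is passed), so September 3, 1999 through October 3, 1999; done September 6, 1999 — within the window.
Step 2: the earliest permitted date is 30 days after October 7, 1999 (end of the 31-day objection period, which began when the draft resolution is circulated on September 6, 1999), i.e. November 6, 1999; November 10, 1999 is on or after that date.
Step 3: the earliest permitted date is 10 days after November 10, 1999 (when notice of the special meeting is given), i.e. November 20, 1999; done November 23, 1999, after the minimum wait.
Step 4: the window is 5–50 days after November 23, 1999 (when the information statement is filed), so November 28, 1999 through January 12, 2000; done December 15, 1999 — within the window.
Step 5: the window is 5–23 days after December 15, 1999 (when the proxy materials are mailed), so December 20, 1999 through January 7, 2000; done January 6, 2000, which is between those dates.
Step 6: 56 days after January 26, 2000 (end of the 20-day waiting period, which began when the special meeting is convened on January 6, 2000) is March 22, 2000; not done until March 30, 2000, 8 days after the deadline.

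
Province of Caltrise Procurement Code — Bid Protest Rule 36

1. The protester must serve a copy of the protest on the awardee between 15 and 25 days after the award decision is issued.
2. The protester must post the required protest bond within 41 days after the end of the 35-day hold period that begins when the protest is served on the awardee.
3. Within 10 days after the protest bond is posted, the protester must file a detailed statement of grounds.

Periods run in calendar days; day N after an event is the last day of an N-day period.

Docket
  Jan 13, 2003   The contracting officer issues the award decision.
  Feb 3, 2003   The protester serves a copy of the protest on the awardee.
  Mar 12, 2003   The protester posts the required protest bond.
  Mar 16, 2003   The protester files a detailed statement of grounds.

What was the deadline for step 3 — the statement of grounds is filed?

Mar 22, 2003

Step 3 runs from Mar 12, 2003, when the protest bond is posted. 10 days after Mar 12, 2003 is Mar 22, 2003.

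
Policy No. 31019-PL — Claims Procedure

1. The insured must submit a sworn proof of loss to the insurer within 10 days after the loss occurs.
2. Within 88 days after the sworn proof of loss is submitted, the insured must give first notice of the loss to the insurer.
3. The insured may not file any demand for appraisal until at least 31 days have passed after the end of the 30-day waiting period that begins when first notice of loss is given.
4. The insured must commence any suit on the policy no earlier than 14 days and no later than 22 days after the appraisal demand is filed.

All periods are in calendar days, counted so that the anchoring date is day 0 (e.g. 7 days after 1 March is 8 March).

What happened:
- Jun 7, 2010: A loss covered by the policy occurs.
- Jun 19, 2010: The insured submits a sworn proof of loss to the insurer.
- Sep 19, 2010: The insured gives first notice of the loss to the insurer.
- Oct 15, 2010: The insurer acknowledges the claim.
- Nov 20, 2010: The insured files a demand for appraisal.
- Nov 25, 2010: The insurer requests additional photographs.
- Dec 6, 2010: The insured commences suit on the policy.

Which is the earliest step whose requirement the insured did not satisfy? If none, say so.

(1) due by Jun 7, 2010 + 10 days = Jun 17, 2010; Jun 19, 2010 misses that deadline by 2 days.
No need to go further; step 1 was not satisfied.

Step 1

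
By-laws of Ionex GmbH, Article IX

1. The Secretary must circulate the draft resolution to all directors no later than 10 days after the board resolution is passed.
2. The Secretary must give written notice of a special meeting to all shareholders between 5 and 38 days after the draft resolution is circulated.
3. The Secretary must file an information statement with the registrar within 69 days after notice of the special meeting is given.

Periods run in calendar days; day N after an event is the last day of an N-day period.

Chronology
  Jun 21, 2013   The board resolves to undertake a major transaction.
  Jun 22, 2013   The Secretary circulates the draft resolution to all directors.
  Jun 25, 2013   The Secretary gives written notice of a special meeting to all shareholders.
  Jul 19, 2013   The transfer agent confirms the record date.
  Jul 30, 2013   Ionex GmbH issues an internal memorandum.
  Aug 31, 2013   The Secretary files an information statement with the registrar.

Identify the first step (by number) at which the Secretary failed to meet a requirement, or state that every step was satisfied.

Step 1 — counting 10 days from Jun 21, 2013 (when the board resolution is passed) gives a deadline of Jul 1, 2013; completed Jun 22, 2013, before the deadline.
Step 2 — 5 and 38 days from Jun 22, 2013 (when the draft resolution is circulated) are Jun 27, 2013 and Jul 30, 2013 respectively; Jun 25, 2013 is 2 days too early.
The analysis stops there.

Step 2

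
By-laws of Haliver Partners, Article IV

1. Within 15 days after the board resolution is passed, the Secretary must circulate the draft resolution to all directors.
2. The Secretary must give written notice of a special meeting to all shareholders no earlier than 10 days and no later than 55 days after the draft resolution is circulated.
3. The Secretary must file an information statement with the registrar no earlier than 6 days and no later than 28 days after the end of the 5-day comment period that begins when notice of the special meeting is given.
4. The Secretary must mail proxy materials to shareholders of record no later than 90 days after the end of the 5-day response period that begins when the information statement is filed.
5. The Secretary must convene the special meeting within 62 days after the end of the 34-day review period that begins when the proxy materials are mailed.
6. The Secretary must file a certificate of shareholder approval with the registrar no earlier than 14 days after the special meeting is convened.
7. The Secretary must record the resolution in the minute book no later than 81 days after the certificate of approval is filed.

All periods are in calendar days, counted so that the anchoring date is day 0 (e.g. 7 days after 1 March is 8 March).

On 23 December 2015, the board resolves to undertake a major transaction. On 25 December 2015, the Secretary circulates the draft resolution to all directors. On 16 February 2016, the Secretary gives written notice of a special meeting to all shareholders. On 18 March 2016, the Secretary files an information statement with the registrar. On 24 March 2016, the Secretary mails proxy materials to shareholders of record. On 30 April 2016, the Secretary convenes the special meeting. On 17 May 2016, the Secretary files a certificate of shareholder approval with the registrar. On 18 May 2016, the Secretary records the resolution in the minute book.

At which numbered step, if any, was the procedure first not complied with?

Step 1: 15 days after 23 December 2015 (when the board resolution is passed) is 7 January 2016; completed 25 December 2015, before the deadline.
Step 2: the window is 10–55 days after 25 December 2015 (when the draft resolution is circulated), so 4 January 2016 through 18 February 2016; done 16 February 2016, which is between those dates.
Step 3: the window is 6–28 days after 21 February 2016 (end of the 5-day comment period, which began when notice of the special meeting is given on 16 February 2016), so 27 February 2016 through 20 March 2016; done 18 March 2016 — within the window.
Step 4: 90 days after 23 March 2016 (end of the 5-day response period, which began when the information statement is filed on 18 March 2016) is 21 June 2016; completed 24 March 2016, before the deadline.
Step 5: 62 days after 27 April 2016 (end of the 34-day review period, which began when the proxy materials are mailed on 24 March 2016) is 28 June 2016; completed 30 April 2016, before the deadline.
Step 6: the earliest permitted date is 14 days after 30 April 2016 (when the special meeting is convened), i.e. 14 May 2016; 17 May 2016 is on or after that date.
Step 7: 81 days after 17 May 2016 (when the certificate of approval is filed) is 6 August 2016; done 18 May 2016 — timely.

None — every step was satisfied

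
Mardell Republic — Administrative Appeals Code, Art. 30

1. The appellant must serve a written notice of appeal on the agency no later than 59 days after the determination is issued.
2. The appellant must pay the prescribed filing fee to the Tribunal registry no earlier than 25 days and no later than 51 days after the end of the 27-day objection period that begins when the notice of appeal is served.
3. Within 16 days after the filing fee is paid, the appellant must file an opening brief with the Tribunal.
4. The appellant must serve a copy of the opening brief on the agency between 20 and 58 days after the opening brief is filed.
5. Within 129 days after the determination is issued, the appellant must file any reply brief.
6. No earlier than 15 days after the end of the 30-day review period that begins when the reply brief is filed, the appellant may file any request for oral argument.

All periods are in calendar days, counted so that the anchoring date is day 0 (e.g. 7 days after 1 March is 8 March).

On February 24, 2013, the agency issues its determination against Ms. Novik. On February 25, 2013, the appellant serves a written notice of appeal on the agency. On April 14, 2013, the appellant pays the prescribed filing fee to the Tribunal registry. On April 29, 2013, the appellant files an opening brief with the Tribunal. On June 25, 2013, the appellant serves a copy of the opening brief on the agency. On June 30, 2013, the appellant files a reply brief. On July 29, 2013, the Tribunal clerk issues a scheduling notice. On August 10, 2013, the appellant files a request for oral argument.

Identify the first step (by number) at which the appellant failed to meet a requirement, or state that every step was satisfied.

Step 1: 59 days after February 24, 2013 (when the determination is issued) is April 24, 2013; done February 25, 2013 — timely.
Step 2: the window is 25–51 days after March 24, 2013 (end of the 27-day objection period, which began when the notice of appeal is served on February 25, 2013), so April 18, 2013 through May 14, 2013; done April 14, 2013 — 4 days before the window opened.

Step 2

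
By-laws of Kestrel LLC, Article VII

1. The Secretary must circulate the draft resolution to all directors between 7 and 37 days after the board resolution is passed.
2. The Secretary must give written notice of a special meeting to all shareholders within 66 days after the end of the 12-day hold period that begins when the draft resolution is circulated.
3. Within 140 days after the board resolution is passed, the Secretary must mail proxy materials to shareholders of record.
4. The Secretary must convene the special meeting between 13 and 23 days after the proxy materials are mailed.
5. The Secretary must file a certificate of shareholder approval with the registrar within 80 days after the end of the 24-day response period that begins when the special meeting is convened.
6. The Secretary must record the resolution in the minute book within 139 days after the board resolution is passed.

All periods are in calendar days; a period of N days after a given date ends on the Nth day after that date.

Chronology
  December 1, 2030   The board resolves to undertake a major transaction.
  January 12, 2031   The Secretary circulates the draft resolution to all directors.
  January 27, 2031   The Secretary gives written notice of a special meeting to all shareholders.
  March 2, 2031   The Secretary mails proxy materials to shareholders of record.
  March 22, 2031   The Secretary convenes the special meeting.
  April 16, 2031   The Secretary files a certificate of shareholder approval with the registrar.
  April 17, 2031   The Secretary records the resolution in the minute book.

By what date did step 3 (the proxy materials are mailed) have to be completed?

Step 3 runs from December 1, 2030, when the board resolution is passed. 140 days after December 1, 2030 is April 20, 2031.

April 20, 2031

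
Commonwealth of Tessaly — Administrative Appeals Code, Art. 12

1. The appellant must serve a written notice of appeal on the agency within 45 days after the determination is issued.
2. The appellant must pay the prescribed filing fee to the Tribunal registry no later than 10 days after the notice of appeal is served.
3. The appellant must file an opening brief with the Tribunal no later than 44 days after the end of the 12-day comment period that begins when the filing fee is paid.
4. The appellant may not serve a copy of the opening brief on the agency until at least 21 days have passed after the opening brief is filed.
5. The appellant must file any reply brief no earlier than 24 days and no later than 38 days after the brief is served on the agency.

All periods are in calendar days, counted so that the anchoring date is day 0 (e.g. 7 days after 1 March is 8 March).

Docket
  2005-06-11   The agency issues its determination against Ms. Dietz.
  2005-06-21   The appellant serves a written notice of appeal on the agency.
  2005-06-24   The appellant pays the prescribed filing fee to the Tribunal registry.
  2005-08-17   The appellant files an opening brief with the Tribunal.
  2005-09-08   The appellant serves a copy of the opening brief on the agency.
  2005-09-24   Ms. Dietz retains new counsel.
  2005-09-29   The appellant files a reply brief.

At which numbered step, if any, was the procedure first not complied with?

Step 5

Step 1 — counting 45 days from 2005-06-11 (when the determination is issued) gives a deadline of 2005-07-26; 2005-06-21 is within that limit.
Step 2 — counting 10 days from 2005-06-21 (when the notice of appeal is served) gives a deadline of 2005-07-01; done 2005-06-24 — timely.
Step 3 — counting 44 days from 2005-07-06 (end of the 12-day comment period, which began when the filing fee is paid on 2005-06-24) gives a deadline of 2005-08-19; 2005-08-17 is within that limit.
Step 4 — must wait 21 days from 2005-08-17 (when the opening brief is filed), so not before 2005-09-07; done 2005-09-08, after the minimum wait.
Step 5 — 24 and 38 days from 2005-09-08 (when the brief is served on the agency) are 2005-10-02 and 2005-10-16 respectively; done 2005-09-29 — 3 days before the window opened.
Later steps need not be reached.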